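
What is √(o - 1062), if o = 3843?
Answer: 3*√309 ≈ 52.735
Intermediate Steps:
√(o - 1062) = √(3843 - 1062) = √2781 = 3*√309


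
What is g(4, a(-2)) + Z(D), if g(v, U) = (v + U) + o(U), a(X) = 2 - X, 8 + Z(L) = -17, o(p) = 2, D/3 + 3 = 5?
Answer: -15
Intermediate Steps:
D = 6 (D = -9 + 3*5 = -9 + 15 = 6)
Z(L) = -25 (Z(L) = -8 - 17 = -25)
g(v, U) = 2 + U + v (g(v, U) = (v + U) + 2 = (U + v) + 2 = 2 + U + v)
g(4, a(-2)) + Z(D) = (2 + (2 - 1*(-2)) + 4) - 25 = (2 + (2 + 2) + 4) - 25 = (2 + 4 + 4) - 25 = 10 - 25 = -15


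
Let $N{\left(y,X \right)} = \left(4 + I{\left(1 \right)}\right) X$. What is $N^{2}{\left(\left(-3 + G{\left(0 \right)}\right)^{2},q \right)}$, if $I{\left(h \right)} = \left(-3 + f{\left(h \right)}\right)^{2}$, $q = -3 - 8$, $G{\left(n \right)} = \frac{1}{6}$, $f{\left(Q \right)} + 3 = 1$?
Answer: $101761$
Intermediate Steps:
$f{\left(Q \right)} = -2$ ($f{\left(Q \right)} = -3 + 1 = -2$)
$G{\left(n \right)} = \frac{1}{6}$
$q = -11$
$I{\left(h \right)} = 25$ ($I{\left(h \right)} = \left(-3 - 2\right)^{2} = \left(-5\right)^{2} = 25$)
$N{\left(y,X \right)} = 29 X$ ($N{\left(y,X \right)} = \left(4 + 25\right) X = 29 X$)
$N^{2}{\left(\left(-3 + G{\left(0 \right)}\right)^{2},q \right)} = \left(29 \left(-11\right)\right)^{2} = \left(-319\right)^{2} = 101761$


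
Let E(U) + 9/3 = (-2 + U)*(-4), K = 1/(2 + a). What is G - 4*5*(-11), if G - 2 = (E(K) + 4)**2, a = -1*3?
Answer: 391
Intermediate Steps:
a = -3
K = -1 (K = 1/(2 - 3) = 1/(-1) = -1)
E(U) = 5 - 4*U (E(U) = -3 + (-2 + U)*(-4) = -3 + (8 - 4*U) = 5 - 4*U)
G = 171 (G = 2 + ((5 - 4*(-1)) + 4)**2 = 2 + ((5 + 4) + 4)**2 = 2 + (9 + 4)**2 = 2 + 13**2 = 2 + 169 = 171)
G - 4*5*(-11) = 171 - 4*5*(-11) = 171 - 20*(-11) = 171 + 220 = 391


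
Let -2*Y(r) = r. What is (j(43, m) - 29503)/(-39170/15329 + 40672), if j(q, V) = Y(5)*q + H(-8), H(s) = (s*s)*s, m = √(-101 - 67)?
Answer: -923495605/1246843836 ≈ -0.74067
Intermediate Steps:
Y(r) = -r/2
m = 2*I*√42 (m = √(-168) = 2*I*√42 ≈ 12.961*I)
H(s) = s³ (H(s) = s²*s = s³)
j(q, V) = -512 - 5*q/2 (j(q, V) = (-½*5)*q + (-8)³ = -5*q/2 - 512 = -512 - 5*q/2)
(j(43, m) - 29503)/(-39170/15329 + 40672) = ((-512 - 5/2*43) - 29503)/(-39170/15329 + 40672) = ((-512 - 215/2) - 29503)/(-39170*1/15329 + 40672) = (-1239/2 - 29503)/(-39170/15329 + 40672) = -60245/(2*623421918/15329) = -60245/2*15329/623421918 = -923495605/1246843836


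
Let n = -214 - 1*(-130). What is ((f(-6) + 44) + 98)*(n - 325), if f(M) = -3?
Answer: -56851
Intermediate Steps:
n = -84 (n = -214 + 130 = -84)
((f(-6) + 44) + 98)*(n - 325) = ((-3 + 44) + 98)*(-84 - 325) = (41 + 98)*(-409) = 139*(-409) = -56851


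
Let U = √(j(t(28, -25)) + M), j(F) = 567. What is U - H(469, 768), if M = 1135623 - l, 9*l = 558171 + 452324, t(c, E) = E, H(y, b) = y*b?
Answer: -360192 + √9215215/3 ≈ -3.5918e+5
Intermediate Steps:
H(y, b) = b*y
l = 1010495/9 (l = (558171 + 452324)/9 = (⅑)*1010495 = 1010495/9 ≈ 1.1228e+5)
M = 9210112/9 (M = 1135623 - 1*1010495/9 = 1135623 - 1010495/9 = 9210112/9 ≈ 1.0233e+6)
U = √9215215/3 (U = √(567 + 9210112/9) = √(9215215/9) = √9215215/3 ≈ 1011.9)
U - H(469, 768) = √9215215/3 - 768*469 = √9215215/3 - 1*360192 = √9215215/3 - 360192 = -360192 + √9215215/3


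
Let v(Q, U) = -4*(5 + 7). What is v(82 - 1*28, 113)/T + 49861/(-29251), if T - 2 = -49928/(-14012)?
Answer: -122709819/11875906 ≈ -10.333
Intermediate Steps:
T = 19488/3503 (T = 2 - 49928/(-14012) = 2 - 49928*(-1/14012) = 2 + 12482/3503 = 19488/3503 ≈ 5.5632)
v(Q, U) = -48 (v(Q, U) = -4*12 = -48)
v(82 - 1*28, 113)/T + 49861/(-29251) = -48/19488/3503 + 49861/(-29251) = -48*3503/19488 + 49861*(-1/29251) = -3503/406 - 49861/29251 = -122709819/11875906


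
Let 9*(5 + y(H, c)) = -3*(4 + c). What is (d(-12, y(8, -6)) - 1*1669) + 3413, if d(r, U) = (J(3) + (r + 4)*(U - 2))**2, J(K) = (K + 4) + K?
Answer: 48820/9 ≈ 5424.4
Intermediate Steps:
J(K) = 4 + 2*K (J(K) = (4 + K) + K = 4 + 2*K)
y(H, c) = -19/3 - c/3 (y(H, c) = -5 + (-3*(4 + c))/9 = -5 + (-12 - 3*c)/9 = -5 + (-4/3 - c/3) = -19/3 - c/3)
d(r, U) = (10 + (-2 + U)*(4 + r))**2 (d(r, U) = ((4 + 2*3) + (r + 4)*(U - 2))**2 = ((4 + 6) + (4 + r)*(-2 + U))**2 = (10 + (-2 + U)*(4 + r))**2)
(d(-12, y(8, -6)) - 1*1669) + 3413 = ((2 - 2*(-12) + 4*(-19/3 - 1/3*(-6)) + (-19/3 - 1/3*(-6))*(-12))**2 - 1*1669) + 3413 = ((2 + 24 + 4*(-19/3 + 2) + (-19/3 + 2)*(-12))**2 - 1669) + 3413 = ((2 + 24 + 4*(-13/3) - 13/3*(-12))**2 - 1669) + 3413 = ((2 + 24 - 52/3 + 52)**2 - 1669) + 3413 = ((182/3)**2 - 1669) + 3413 = (33124/9 - 1669) + 3413 = 18103/9 + 3413 = 48820/9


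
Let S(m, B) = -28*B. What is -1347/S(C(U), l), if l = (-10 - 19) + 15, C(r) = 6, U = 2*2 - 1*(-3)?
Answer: -1347/392 ≈ -3.4362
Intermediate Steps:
U = 7 (U = 4 + 3 = 7)
l = -14 (l = -29 + 15 = -14)
-1347/S(C(U), l) = -1347/((-28*(-14))) = -1347/392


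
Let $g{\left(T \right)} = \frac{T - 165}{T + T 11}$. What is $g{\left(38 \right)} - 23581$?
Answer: $- \frac{10753063}{456} \approx -23581.0$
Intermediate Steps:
$g{\left(T \right)} = \frac{-165 + T}{12 T}$ ($g{\left(T \right)} = \frac{-165 + T}{T + 11 T} = \frac{-165 + T}{12 T}$)
$g{\left(38 \right)} - 23581 = \frac{-165 + 38}{12 \cdot 38} - 23581 = \frac{1}{12} \cdot \frac{1}{38} \left(-127\right) - 23581 = - \frac{127}{456} - 23581 = - \frac{10753063}{456}$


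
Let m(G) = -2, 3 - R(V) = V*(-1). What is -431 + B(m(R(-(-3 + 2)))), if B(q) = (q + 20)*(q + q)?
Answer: -503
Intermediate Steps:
R(V) = 3 + V (R(V) = 3 - V*(-1) = 3 - (-1)*V = 3 + V)
B(q) = 2*q*(20 + q) (B(q) = (20 + q)*(2*q) = 2*q*(20 + q))
-431 + B(m(R(-(-3 + 2)))) = -431 + 2*(-2)*(20 - 2) = -431 + 2*(-2)*18 = -431 - 72 = -503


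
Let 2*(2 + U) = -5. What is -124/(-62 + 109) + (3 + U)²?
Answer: -73/188 ≈ -0.38830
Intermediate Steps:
U = -9/2 (U = -2 + (½)*(-5) = -2 - 5/2 = -9/2 ≈ -4.5000)
-124/(-62 + 109) + (3 + U)² = -124/(-62 + 109) + (3 - 9/2)² = -124/47 + (-3/2)² = (1/47)*(-124) + 9/4 = -124/47 + 9/4 = -73/188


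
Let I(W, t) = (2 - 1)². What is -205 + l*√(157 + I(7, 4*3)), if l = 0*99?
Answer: -205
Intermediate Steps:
I(W, t) = 1 (I(W, t) = 1² = 1)
l = 0
-205 + l*√(157 + I(7, 4*3)) = -205 + 0*√(157 + 1) = -205 + 0*√158 = -205 + 0 = -205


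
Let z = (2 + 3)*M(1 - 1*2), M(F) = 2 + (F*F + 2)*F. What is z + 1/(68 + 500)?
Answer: -2839/568 ≈ -4.9982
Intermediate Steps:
M(F) = 2 + F*(2 + F²) (M(F) = 2 + (F² + 2)*F = 2 + (2 + F²)*F = 2 + F*(2 + F²))
z = -5 (z = (2 + 3)*(2 + (1 - 1*2)³ + 2*(1 - 1*2)) = 5*(2 + (1 - 2)³ + 2*(1 - 2)) = 5*(2 + (-1)³ + 2*(-1)) = 5*(2 - 1 - 2) = 5*(-1) = -5)
z + 1/(68 + 500) = -5 + 1/(68 + 500) = -5 + 1/568 = -2839/568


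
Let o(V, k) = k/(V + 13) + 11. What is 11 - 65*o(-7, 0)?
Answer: -704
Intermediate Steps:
o(V, k) = 11 + k/(13 + V) (o(V, k) = k/(13 + V) + 11 = 11 + k/(13 + V))
11 - 65*o(-7, 0) = 11 - 65*(143 + 0 + 11*(-7))/(13 - 7) = 11 - 65*(143 + 0 - 77)/6 = 11 - 65*66/6 = 11 - 65*11 = 11 - 715 = -704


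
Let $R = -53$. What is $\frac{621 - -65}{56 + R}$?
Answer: $\frac{686}{3} \approx 228.67$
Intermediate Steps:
$\frac{621 - -65}{56 + R} = \frac{621 - -65}{56 - 53} = \frac{621 + 65}{3} = 686 \cdot \frac{1}{3} = \frac{686}{3}$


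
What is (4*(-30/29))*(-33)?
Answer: 3960/29 ≈ 136.55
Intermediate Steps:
(4*(-30/29))*(-33) = -120/29*(-33) = 3960/29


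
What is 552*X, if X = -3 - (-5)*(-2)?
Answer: -7176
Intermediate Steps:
X = -13 (X = -3 - 1*10 = -3 - 10 = -13)
552*X = 552*(-13) = -7176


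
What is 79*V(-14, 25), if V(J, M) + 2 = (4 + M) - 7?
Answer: 1580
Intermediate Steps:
V(J, M) = -5 + M (V(J, M) = -2 + ((4 + M) - 7) = -2 + (-3 + M) = -5 + M)
79*V(-14, 25) = 79*(-5 + 25) = 79*20 = 1580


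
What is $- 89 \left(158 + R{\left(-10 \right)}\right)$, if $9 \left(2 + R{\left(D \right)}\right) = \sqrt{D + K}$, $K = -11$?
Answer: $-13884 - \frac{89 i \sqrt{21}}{9} \approx -13884.0 - 45.317 i$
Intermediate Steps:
$R{\left(D \right)} = -2 + \frac{\sqrt{-11 + D}}{9}$ ($R{\left(D \right)} = -2 + \frac{\sqrt{D - 11}}{9} = -2 + \frac{\sqrt{-11 + D}}{9}$)
$- 89 \left(158 + R{\left(-10 \right)}\right) = - 89 \left(158 - \left(2 - \frac{\sqrt{-11 - 10}}{9}\right)\right) = - 89 \left(158 - \left(2 - \frac{\sqrt{-21}}{9}\right)\right) = - 89 \left(158 - \left(2 - \frac{i \sqrt{21}}{9}\right)\right) = - 89 \left(156 + \frac{i \sqrt{21}}{9}\right) = -13884 - \frac{89 i \sqrt{21}}{9}$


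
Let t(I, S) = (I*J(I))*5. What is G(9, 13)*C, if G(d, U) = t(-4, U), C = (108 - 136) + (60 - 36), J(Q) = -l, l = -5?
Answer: 400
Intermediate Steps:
J(Q) = 5 (J(Q) = -1*(-5) = 5)
C = -4 (C = -28 + 24 = -4)
t(I, S) = 25*I (t(I, S) = (I*5)*5 = (5*I)*5 = 25*I)
G(d, U) = -100 (G(d, U) = 25*(-4) = -100)
G(9, 13)*C = -100*(-4) = 400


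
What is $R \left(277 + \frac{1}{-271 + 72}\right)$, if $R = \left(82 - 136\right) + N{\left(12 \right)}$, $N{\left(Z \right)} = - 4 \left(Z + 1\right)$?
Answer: $- \frac{5842932}{199} \approx -29361.0$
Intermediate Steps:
$N{\left(Z \right)} = -4 - 4 Z$ ($N{\left(Z \right)} = - 4 \left(1 + Z\right) = -4 - 4 Z$)
$R = -106$ ($R = \left(82 - 136\right) - 52 = -54 - 52 = -106$)
$R \left(277 + \frac{1}{-271 + 72}\right) = - 106 \left(277 + \frac{1}{-271 + 72}\right) = - 106 \left(277 + \frac{1}{-199}\right) = - 106 \left(277 - \frac{1}{199}\right) = \left(-106\right) \frac{55122}{199} = - \frac{5842932}{199}$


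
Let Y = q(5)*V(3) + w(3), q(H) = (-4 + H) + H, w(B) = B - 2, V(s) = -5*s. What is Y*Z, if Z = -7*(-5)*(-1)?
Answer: 3115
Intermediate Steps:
w(B) = -2 + B
q(H) = -4 + 2*H
Z = -35 (Z = 35*(-1) = -35)
Y = -89 (Y = (-4 + 2*5)*(-5*3) + (-2 + 3) = (-4 + 10)*(-15) + 1 = 6*(-15) + 1 = -90 + 1 = -89)
Y*Z = -89*(-35) = 3115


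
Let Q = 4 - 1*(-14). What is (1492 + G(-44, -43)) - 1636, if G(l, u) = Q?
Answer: -126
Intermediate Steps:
Q = 18 (Q = 4 + 14 = 18)
G(l, u) = 18
(1492 + G(-44, -43)) - 1636 = (1492 + 18) - 1636 = 1510 - 1636 = -126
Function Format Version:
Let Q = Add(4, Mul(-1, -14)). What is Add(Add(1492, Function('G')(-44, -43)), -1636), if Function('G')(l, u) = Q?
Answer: -126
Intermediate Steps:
Q = 18 (Q = Add(4, 14) = 18)
Function('G')(l, u) = 18
Add(Add(1492, Function('G')(-44, -43)), -1636) = Add(Add(1492, 18), -1636) = Add(1510, -1636) = -126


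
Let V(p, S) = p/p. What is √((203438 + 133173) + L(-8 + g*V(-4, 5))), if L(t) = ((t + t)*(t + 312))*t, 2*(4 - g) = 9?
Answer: √1521867/2 ≈ 616.82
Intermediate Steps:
g = -½ (g = 4 - ½*9 = 4 - 9/2 = -½ ≈ -0.50000)
V(p, S) = 1
L(t) = 2*t²*(312 + t) (L(t) = ((2*t)*(312 + t))*t = (2*t*(312 + t))*t = 2*t²*(312 + t))
√((203438 + 133173) + L(-8 + g*V(-4, 5))) = √((203438 + 133173) + 2*(-8 - ½*1)²*(312 + (-8 - ½*1))) = √(336611 + 2*(-8 - ½)²*(312 + (-8 - ½))) = √(336611 + 2*(-17/2)²*(312 - 17/2)) = √(336611 + 2*(289/4)*(607/2)) = √(336611 + 175423/4) = √(1521867/4) = √1521867/2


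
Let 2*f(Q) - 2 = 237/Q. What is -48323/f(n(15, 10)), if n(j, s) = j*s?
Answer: -4832300/179 ≈ -26996.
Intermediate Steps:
f(Q) = 1 + 237/(2*Q) (f(Q) = 1 + (237/Q)/2 = 1 + 237/(2*Q))
-48323/f(n(15, 10)) = -48323*150/(237/2 + 15*10) = -48323*150/(237/2 + 150) = -48323/((1/150)*(537/2)) = -48323/179/100 = -48323*100/179 = -4832300/179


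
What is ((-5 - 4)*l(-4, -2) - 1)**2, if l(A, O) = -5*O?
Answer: 8281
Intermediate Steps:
((-5 - 4)*l(-4, -2) - 1)**2 = ((-5 - 4)*(-5*(-2)) - 1)**2 = (-9*10 - 1)**2 = (-90 - 1)**2 = (-91)**2 = 8281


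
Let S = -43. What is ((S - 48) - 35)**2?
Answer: 15876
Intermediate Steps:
((S - 48) - 35)**2 = ((-43 - 48) - 35)**2 = (-91 - 35)**2 = (-126)**2 = 15876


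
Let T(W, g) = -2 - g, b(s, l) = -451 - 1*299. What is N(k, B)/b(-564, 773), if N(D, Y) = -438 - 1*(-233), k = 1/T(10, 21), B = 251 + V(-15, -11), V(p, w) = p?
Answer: 41/150 ≈ 0.27333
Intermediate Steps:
b(s, l) = -750 (b(s, l) = -451 - 299 = -750)
B = 236 (B = 251 - 15 = 236)
k = -1/23 (k = 1/(-2 - 1*21) = 1/(-2 - 21) = 1/(-23) = -1/23 ≈ -0.043478)
N(D, Y) = -205 (N(D, Y) = -438 + 233 = -205)
N(k, B)/b(-564, 773) = -205/(-750) = -205*(-1/750) = 41/150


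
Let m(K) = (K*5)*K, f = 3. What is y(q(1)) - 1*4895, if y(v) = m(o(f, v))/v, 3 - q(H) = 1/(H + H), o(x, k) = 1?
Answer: -4893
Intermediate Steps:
m(K) = 5*K² (m(K) = (5*K)*K = 5*K²)
q(H) = 3 - 1/(2*H) (q(H) = 3 - 1/(H + H) = 3 - 1/(2*H))
y(v) = 5/v (y(v) = (5*1²)/v = (5*1)/v = 5/v)
y(q(1)) - 1*4895 = 5/(3 - ½/1) - 1*4895 = 5/(3 - ½*1) - 4895 = 5/(3 - ½) - 4895 = 5/(5/2) - 4895 = 5*(⅖) - 4895 = 2 - 4895 = -4893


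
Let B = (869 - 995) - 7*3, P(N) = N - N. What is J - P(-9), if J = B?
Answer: -147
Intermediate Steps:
P(N) = 0
B = -147 (B = -126 - 21 = -147)
J = -147
J - P(-9) = -147 - 1*0 = -147 + 0 = -147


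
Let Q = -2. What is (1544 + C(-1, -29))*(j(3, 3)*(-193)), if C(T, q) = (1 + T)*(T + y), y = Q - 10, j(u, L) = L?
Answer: -893976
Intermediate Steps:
y = -12 (y = -2 - 10 = -12)
C(T, q) = (1 + T)*(-12 + T) (C(T, q) = (1 + T)*(T - 12) = (1 + T)*(-12 + T))
(1544 + C(-1, -29))*(j(3, 3)*(-193)) = (1544 + (-12 + (-1)**2 - 11*(-1)))*(3*(-193)) = (1544 + (-12 + 1 + 11))*(-579) = (1544 + 0)*(-579) = 1544*(-579) = -893976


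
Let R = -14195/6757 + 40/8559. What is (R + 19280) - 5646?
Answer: 788376119617/57833163 ≈ 13632.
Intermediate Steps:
R = -121224725/57833163 (R = -14195*1/6757 + 40*(1/8559) = -14195/6757 + 40/8559 = -121224725/57833163 ≈ -2.0961)
(R + 19280) - 5646 = (-121224725/57833163 + 19280) - 5646 = 1114902157915/57833163 - 5646 = 788376119617/57833163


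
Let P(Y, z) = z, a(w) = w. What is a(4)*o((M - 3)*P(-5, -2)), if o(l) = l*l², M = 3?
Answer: 0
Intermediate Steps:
o(l) = l³
a(4)*o((M - 3)*P(-5, -2)) = 4*((3 - 3)*(-2))³ = 4*(0*(-2))³ = 4*0³ = 4*0 = 0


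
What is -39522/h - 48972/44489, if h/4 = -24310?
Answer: -88345383/127238540 ≈ -0.69433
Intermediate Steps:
h = -97240 (h = 4*(-24310) = -97240)
-39522/h - 48972/44489 = -39522/(-97240) - 48972/44489 = -39522*(-1/97240) - 48972*1/44489 = 19761/48620 - 48972/44489 = -88345383/127238540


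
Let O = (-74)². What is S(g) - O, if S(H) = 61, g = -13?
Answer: -5415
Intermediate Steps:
O = 5476
S(g) - O = 61 - 1*5476 = 61 - 5476 = -5415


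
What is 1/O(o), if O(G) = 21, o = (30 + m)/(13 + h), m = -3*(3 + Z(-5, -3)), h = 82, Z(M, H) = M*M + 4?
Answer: 1/21 ≈ 0.047619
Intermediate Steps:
Z(M, H) = 4 + M**2 (Z(M, H) = M**2 + 4 = 4 + M**2)
m = -96 (m = -3*(3 + (4 + (-5)**2)) = -3*(3 + (4 + 25)) = -3*(3 + 29) = -3*32 = -96)
o = -66/95 (o = (30 - 96)/(13 + 82) = -66/95 ≈ -0.69474)
1/O(o) = 1/21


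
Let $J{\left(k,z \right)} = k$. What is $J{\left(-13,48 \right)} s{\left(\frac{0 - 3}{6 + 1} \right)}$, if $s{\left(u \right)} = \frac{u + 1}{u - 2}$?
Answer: $\frac{52}{17} \approx 3.0588$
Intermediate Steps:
$s{\left(u \right)} = \frac{1 + u}{-2 + u}$
$J{\left(-13,48 \right)} s{\left(\frac{0 - 3}{6 + 1} \right)} = - 13 \frac{1 + \frac{0 - 3}{6 + 1}}{-2 + \frac{0 - 3}{6 + 1}} = - 13 \frac{1 - \frac{3}{7}}{-2 - \frac{3}{7}} = - 13 \frac{1}{- \frac{17}{7}} \cdot \frac{4}{7} = - 13 \left(\left(- \frac{7}{17}\right) \frac{4}{7}\right) = \left(-13\right) \left(- \frac{4}{17}\right) = \frac{52}{17}$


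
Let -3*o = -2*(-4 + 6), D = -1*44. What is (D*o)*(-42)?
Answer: 2464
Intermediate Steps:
D = -44
o = 4/3 (o = -(-2)*(-4 + 6)/3 = -(-2)*2/3 = -⅓*(-4) = 4/3 ≈ 1.3333)
(D*o)*(-42) = -44*4/3*(-42) = -176/3*(-42) = 2464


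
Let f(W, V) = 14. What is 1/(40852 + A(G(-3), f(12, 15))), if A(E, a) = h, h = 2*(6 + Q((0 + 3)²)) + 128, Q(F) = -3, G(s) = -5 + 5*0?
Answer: 1/40986 ≈ 2.4399e-5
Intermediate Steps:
G(s) = -5 (G(s) = -5 + 0 = -5)
h = 134 (h = 2*(6 - 3) + 128 = 2*3 + 128 = 6 + 128 = 134)
A(E, a) = 134
1/(40852 + A(G(-3), f(12, 15))) = 1/(40852 + 134) = 1/40986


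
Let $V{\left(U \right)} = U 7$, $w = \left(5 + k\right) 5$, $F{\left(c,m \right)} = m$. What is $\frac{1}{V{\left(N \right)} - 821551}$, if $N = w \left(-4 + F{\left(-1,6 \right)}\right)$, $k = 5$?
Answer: $- \frac{1}{820851} \approx -1.2182 \cdot 10^{-6}$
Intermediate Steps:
$w = 50$ ($w = \left(5 + 5\right) 5 = 10 \cdot 5 = 50$)
$N = 100$ ($N = 50 \left(-4 + 6\right) = 50 \cdot 2 = 100$)
$V{\left(U \right)} = 7 U$
$\frac{1}{V{\left(N \right)} - 821551} = \frac{1}{7 \cdot 100 - 821551} = \frac{1}{700 - 821551} = \frac{1}{-820851} = - \frac{1}{820851}$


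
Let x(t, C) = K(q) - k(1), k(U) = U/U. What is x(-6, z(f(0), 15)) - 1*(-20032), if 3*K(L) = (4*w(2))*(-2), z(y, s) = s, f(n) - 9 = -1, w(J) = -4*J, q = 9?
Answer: 60157/3 ≈ 20052.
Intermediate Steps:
f(n) = 8 (f(n) = 9 - 1 = 8)
k(U) = 1
K(L) = 64/3 (K(L) = ((4*(-4*2))*(-2))/3 = ((4*(-8))*(-2))/3 = (-32*(-2))/3 = (1/3)*64 = 64/3)
x(t, C) = 61/3 (x(t, C) = 64/3 - 1*1 = 64/3 - 1 = 61/3)
x(-6, z(f(0), 15)) - 1*(-20032) = 61/3 - 1*(-20032) = 61/3 + 20032 = 60157/3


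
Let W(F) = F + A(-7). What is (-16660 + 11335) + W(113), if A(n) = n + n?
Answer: -5226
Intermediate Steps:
A(n) = 2*n
W(F) = -14 + F (W(F) = F + 2*(-7) = F - 14 = -14 + F)
(-16660 + 11335) + W(113) = (-16660 + 11335) + (-14 + 113) = -5325 + 99 = -5226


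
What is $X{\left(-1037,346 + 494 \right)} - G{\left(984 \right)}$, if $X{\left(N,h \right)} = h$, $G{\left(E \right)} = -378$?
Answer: $1218$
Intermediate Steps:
$X{\left(-1037,346 + 494 \right)} - G{\left(984 \right)} = \left(346 + 494\right) - -378 = 840 + 378 = 1218$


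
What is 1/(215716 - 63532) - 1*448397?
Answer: -68238849047/152184 ≈ -4.4840e+5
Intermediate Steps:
1/(215716 - 63532) - 1*448397 = 1/152184 - 448397 = -68238849047/152184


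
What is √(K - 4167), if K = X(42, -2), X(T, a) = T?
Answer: 5*I*√165 ≈ 64.226*I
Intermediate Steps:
K = 42
√(K - 4167) = √(42 - 4167) = √(-4125) = 5*I*√165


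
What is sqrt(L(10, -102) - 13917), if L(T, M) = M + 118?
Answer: I*sqrt(13901) ≈ 117.9*I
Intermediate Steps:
L(T, M) = 118 + M
sqrt(L(10, -102) - 13917) = sqrt((118 - 102) - 13917) = sqrt(16 - 13917) = sqrt(-13901) = I*sqrt(13901)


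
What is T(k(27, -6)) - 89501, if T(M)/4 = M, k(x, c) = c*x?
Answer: -90149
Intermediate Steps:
T(M) = 4*M
T(k(27, -6)) - 89501 = 4*(-6*27) - 89501 = 4*(-162) - 89501 = -648 - 89501 = -90149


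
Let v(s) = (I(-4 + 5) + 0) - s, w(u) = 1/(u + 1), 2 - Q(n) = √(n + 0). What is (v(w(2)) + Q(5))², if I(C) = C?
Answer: 109/9 - 16*√5/3 ≈ 0.18542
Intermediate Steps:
Q(n) = 2 - √n (Q(n) = 2 - √(n + 0) = 2 - √n)
w(u) = 1/(1 + u)
v(s) = 1 - s (v(s) = ((-4 + 5) + 0) - s = (1 + 0) - s = 1 - s)
(v(w(2)) + Q(5))² = ((1 - 1/(1 + 2)) + (2 - √5))² = ((1 - 1/3) + (2 - √5))² = ((1 - 1*⅓) + (2 - √5))² = ((1 - ⅓) + (2 - √5))² = (⅔ + (2 - √5))² = (8/3 - √5)²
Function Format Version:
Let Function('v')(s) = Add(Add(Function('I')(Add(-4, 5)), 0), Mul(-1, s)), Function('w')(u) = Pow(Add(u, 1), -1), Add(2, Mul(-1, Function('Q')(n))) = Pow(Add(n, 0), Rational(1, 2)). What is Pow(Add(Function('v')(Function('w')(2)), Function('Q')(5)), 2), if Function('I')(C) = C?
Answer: Add(Rational(109, 9), Mul(Rational(-16, 3), Pow(5, Rational(1, 2)))) ≈ 0.18542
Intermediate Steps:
Function('Q')(n) = Add(2, Mul(-1, Pow(n, Rational(1, 2)))) (Function('Q')(n) = Add(2, Mul(-1, Pow(Add(n, 0), Rational(1, 2)))) = Add(2, Mul(-1, Pow(n, Rational(1, 2)))))
Function('w')(u) = Pow(Add(1, u), -1)
Function('v')(s) = Add(1, Mul(-1, s)) (Function('v')(s) = Add(Add(Add(-4, 5), 0), Mul(-1, s)) = Add(Add(1, 0), Mul(-1, s)) = Add(1, Mul(-1, s)))
Pow(Add(Function('v')(Function('w')(2)), Function('Q')(5)), 2) = Pow(Add(Add(1, Mul(-1, Pow(Add(1, 2), -1))), Add(2, Mul(-1, Pow(5, Rational(1, 2))))), 2) = Pow(Add(Add(1, Mul(-1, Pow(3, -1))), Add(2, Mul(-1, Pow(5, Rational(1, 2))))), 2) = Pow(Add(Add(1, Mul(-1, Rational(1, 3))), Add(2, Mul(-1, Pow(5, Rational(1, 2))))), 2) = Pow(Add(Add(1, Rational(-1, 3)), Add(2, Mul(-1, Pow(5, Rational(1, 2))))), 2) = Pow(Add(Rational(2, 3), Add(2, Mul(-1, Pow(5, Rational(1, 2))))), 2) = Pow(Add(Rational(8, 3), Mul(-1, Pow(5, Rational(1, 2)))), 2)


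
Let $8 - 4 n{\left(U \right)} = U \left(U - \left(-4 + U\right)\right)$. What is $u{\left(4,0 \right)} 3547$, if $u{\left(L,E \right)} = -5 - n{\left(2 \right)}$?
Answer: $-17735$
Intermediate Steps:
$n{\left(U \right)} = 2 - U$ ($n{\left(U \right)} = 2 - \frac{U \left(U - \left(-4 + U\right)\right)}{4} = 2 - \frac{U 4}{4} = 2 - \frac{4 U}{4} = 2 - U$)
$u{\left(L,E \right)} = -5$ ($u{\left(L,E \right)} = -5 - \left(2 - 2\right) = -5 - 0 = -5 + 0 = -5$)
$u{\left(4,0 \right)} 3547 = \left(-5\right) 3547 = -17735$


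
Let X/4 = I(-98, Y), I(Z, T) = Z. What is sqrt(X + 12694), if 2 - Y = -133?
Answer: sqrt(12302) ≈ 110.91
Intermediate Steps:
Y = 135 (Y = 2 - 1*(-133) = 2 + 133 = 135)
X = -392 (X = 4*(-98) = -392)
sqrt(X + 12694) = sqrt(-392 + 12694) = sqrt(12302)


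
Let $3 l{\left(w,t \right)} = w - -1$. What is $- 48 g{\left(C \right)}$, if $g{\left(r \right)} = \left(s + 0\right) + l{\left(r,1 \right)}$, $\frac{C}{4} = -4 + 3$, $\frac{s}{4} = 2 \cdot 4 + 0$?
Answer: $-1488$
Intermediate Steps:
$s = 32$ ($s = 4 \left(2 \cdot 4 + 0\right) = 4 \left(8 + 0\right) = 4 \cdot 8 = 32$)
$C = -4$ ($C = 4 \left(-4 + 3\right) = 4 \left(-1\right) = -4$)
$l{\left(w,t \right)} = \frac{1}{3} + \frac{w}{3}$ ($l{\left(w,t \right)} = \frac{w - -1}{3} = \frac{w + 1}{3} = \frac{1 + w}{3} = \frac{1}{3} + \frac{w}{3}$)
$g{\left(r \right)} = \frac{97}{3} + \frac{r}{3}$ ($g{\left(r \right)} = \left(32 + 0\right) + \left(\frac{1}{3} + \frac{r}{3}\right) = 32 + \left(\frac{1}{3} + \frac{r}{3}\right) = \frac{97}{3} + \frac{r}{3}$)
$- 48 g{\left(C \right)} = - 48 \left(\frac{97}{3} + \frac{1}{3} \left(-4\right)\right) = - 48 \left(\frac{97}{3} - \frac{4}{3}\right) = \left(-48\right) 31 = -1488$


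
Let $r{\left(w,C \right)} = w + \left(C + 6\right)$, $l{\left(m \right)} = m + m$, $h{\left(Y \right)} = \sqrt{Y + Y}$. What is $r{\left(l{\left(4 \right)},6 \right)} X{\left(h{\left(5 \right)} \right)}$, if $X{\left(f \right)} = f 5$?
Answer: $100 \sqrt{10} \approx 316.23$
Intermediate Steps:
$h{\left(Y \right)} = \sqrt{2} \sqrt{Y}$ ($h{\left(Y \right)} = \sqrt{2 Y} = \sqrt{2} \sqrt{Y}$)
$l{\left(m \right)} = 2 m$
$r{\left(w,C \right)} = 6 + C + w$ ($r{\left(w,C \right)} = w + \left(6 + C\right) = 6 + C + w$)
$X{\left(f \right)} = 5 f$
$r{\left(l{\left(4 \right)},6 \right)} X{\left(h{\left(5 \right)} \right)} = \left(6 + 6 + 2 \cdot 4\right) 5 \sqrt{2} \sqrt{5} = \left(6 + 6 + 8\right) 5 \sqrt{10} = 20 \cdot 5 \sqrt{10} = 100 \sqrt{10}$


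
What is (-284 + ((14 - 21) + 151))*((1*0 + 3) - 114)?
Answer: 15540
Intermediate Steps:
(-284 + ((14 - 21) + 151))*((1*0 + 3) - 114) = (-284 + (-7 + 151))*((0 + 3) - 114) = (-284 + 144)*(3 - 114) = -140*(-111) = 15540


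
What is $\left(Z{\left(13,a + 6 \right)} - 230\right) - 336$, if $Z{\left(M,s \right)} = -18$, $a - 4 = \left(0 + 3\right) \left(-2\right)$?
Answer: $-584$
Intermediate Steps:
$a = -2$ ($a = 4 + \left(0 + 3\right) \left(-2\right) = 4 + 3 \left(-2\right) = 4 - 6 = -2$)
$\left(Z{\left(13,a + 6 \right)} - 230\right) - 336 = \left(-18 - 230\right) - 336 = -248 - 336 = -584$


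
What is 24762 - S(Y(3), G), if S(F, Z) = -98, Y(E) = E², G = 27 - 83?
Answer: 24860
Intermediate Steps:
G = -56
24762 - S(Y(3), G) = 24762 - 1*(-98) = 24762 + 98 = 24860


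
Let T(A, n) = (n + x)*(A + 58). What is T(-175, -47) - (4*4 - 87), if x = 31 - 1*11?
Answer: 3230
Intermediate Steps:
x = 20 (x = 31 - 11 = 20)
T(A, n) = (20 + n)*(58 + A) (T(A, n) = (n + 20)*(A + 58) = (20 + n)*(58 + A))
T(-175, -47) - (4*4 - 87) = (1160 + 20*(-175) + 58*(-47) - 175*(-47)) - (4*4 - 87) = (1160 - 3500 - 2726 + 8225) - (16 - 87) = 3159 - 1*(-71) = 3159 + 71 = 3230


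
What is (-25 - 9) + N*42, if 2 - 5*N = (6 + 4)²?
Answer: -4286/5 ≈ -857.20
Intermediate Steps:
N = -98/5 (N = ⅖ - (6 + 4)²/5 = ⅖ - ⅕*10² = ⅖ - ⅕*100 = ⅖ - 20 = -98/5 ≈ -19.600)
(-25 - 9) + N*42 = (-25 - 9) - 98/5*42 = -34 - 4116/5 = -4286/5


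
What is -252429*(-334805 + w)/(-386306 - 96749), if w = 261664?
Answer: -18462909489/483055 ≈ -38221.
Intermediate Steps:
-252429*(-334805 + w)/(-386306 - 96749) = -252429*(-334805 + 261664)/(-386306 - 96749) = -252429/((-483055/(-73141))) = -252429/((-483055*(-1/73141))) = -252429/483055/73141 = -252429*73141/483055 = -18462909489/483055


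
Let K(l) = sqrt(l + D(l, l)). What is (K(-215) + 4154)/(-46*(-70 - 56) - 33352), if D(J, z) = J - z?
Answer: -2077/13778 - I*sqrt(215)/27556 ≈ -0.15075 - 0.00053211*I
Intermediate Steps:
K(l) = sqrt(l) (K(l) = sqrt(l + (l - l)) = sqrt(l + 0) = sqrt(l))
(K(-215) + 4154)/(-46*(-70 - 56) - 33352) = (sqrt(-215) + 4154)/(-46*(-70 - 56) - 33352) = (I*sqrt(215) + 4154)/(-46*(-126) - 33352) = (4154 + I*sqrt(215))/(5796 - 33352) = (4154 + I*sqrt(215))/(-27556) = (4154 + I*sqrt(215))*(-1/27556) = -2077/13778 - I*sqrt(215)/27556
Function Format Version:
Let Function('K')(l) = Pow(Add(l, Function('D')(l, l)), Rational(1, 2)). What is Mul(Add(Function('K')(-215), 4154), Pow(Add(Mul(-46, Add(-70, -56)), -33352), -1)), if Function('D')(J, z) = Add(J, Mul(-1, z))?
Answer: Add(Rational(-2077, 13778), Mul(Rational(-1, 27556), I, Pow(215, Rational(1, 2)))) ≈ Add(-0.15075, Mul(-0.00053211, I))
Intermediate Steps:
Function('K')(l) = Pow(l, Rational(1, 2)) (Function('K')(l) = Pow(Add(l, Add(l, Mul(-1, l))), Rational(1, 2)) = Pow(Add(l, 0), Rational(1, 2)) = Pow(l, Rational(1, 2)))
Mul(Add(Function('K')(-215), 4154), Pow(Add(Mul(-46, Add(-70, -56)), -33352), -1)) = Mul(Add(Pow(-215, Rational(1, 2)), 4154), Pow(Add(Mul(-46, Add(-70, -56)), -33352), -1)) = Mul(Add(Mul(I, Pow(215, Rational(1, 2))), 4154), Pow(Add(Mul(-46, -126), -33352), -1)) = Mul(Add(4154, Mul(I, Pow(215, Rational(1, 2)))), Pow(Add(5796, -33352), -1)) = Mul(Add(4154, Mul(I, Pow(215, Rational(1, 2)))), Pow(-27556, -1)) = Mul(Add(4154, Mul(I, Pow(215, Rational(1, 2)))), Rational(-1, 27556)) = Add(Rational(-2077, 13778), Mul(Rational(-1, 27556), I, Pow(215, Rational(1, 2))))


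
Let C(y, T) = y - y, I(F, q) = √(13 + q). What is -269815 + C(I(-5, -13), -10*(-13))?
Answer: -269815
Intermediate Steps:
C(y, T) = 0
-269815 + C(I(-5, -13), -10*(-13)) = -269815 + 0 = -269815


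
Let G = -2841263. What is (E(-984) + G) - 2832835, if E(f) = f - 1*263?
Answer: -5675345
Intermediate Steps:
E(f) = -263 + f (E(f) = f - 263 = -263 + f)
(E(-984) + G) - 2832835 = ((-263 - 984) - 2841263) - 2832835 = (-1247 - 2841263) - 2832835 = -2842510 - 2832835 = -5675345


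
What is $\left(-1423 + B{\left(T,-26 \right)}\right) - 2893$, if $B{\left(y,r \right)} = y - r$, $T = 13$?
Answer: $-4277$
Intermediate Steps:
$\left(-1423 + B{\left(T,-26 \right)}\right) - 2893 = \left(-1423 + \left(13 - -26\right)\right) - 2893 = \left(-1423 + \left(13 + 26\right)\right) - 2893 = \left(-1423 + 39\right) - 2893 = -1384 - 2893 = -4277$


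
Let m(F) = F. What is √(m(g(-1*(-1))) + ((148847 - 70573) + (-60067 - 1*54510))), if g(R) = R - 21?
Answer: I*√36323 ≈ 190.59*I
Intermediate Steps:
g(R) = -21 + R
√(m(g(-1*(-1))) + ((148847 - 70573) + (-60067 - 1*54510))) = √((-21 - 1*(-1)) + ((148847 - 70573) + (-60067 - 1*54510))) = √((-21 + 1) + (78274 + (-60067 - 54510))) = √(-20 + (78274 - 114577)) = √(-20 - 36303) = √(-36323) = I*√36323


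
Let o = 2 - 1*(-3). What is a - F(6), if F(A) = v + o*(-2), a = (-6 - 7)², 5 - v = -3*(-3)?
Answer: 183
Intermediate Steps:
o = 5 (o = 2 + 3 = 5)
v = -4 (v = 5 - (-3)*(-3) = 5 - 1*9 = 5 - 9 = -4)
a = 169 (a = (-13)² = 169)
F(A) = -14 (F(A) = -4 + 5*(-2) = -4 - 10 = -14)
a - F(6) = 169 - 1*(-14) = 169 + 14 = 183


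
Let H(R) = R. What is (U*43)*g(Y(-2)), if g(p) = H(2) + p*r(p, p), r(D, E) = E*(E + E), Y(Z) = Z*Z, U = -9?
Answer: -50310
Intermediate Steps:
Y(Z) = Z²
r(D, E) = 2*E² (r(D, E) = E*(2*E) = 2*E²)
g(p) = 2 + 2*p³ (g(p) = 2 + p*(2*p²) = 2 + 2*p³)
(U*43)*g(Y(-2)) = (-9*43)*(2 + 2*((-2)²)³) = -387*(2 + 2*4³) = -387*(2 + 2*64) = -387*(2 + 128) = -387*130 = -50310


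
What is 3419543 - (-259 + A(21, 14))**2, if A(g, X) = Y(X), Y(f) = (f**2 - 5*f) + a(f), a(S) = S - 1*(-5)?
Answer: 3406547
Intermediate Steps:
a(S) = 5 + S (a(S) = S + 5 = 5 + S)
Y(f) = 5 + f**2 - 4*f (Y(f) = (f**2 - 5*f) + (5 + f) = 5 + f**2 - 4*f)
A(g, X) = 5 + X**2 - 4*X
3419543 - (-259 + A(21, 14))**2 = 3419543 - (-259 + (5 + 14**2 - 4*14))**2 = 3419543 - (-259 + (5 + 196 - 56))**2 = 3419543 - (-259 + 145)**2 = 3419543 - 1*(-114)**2 = 3419543 - 1*12996 = 3419543 - 12996 = 3406547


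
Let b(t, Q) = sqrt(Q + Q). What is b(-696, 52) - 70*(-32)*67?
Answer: 150080 + 2*sqrt(26) ≈ 1.5009e+5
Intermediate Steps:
b(t, Q) = sqrt(2)*sqrt(Q) (b(t, Q) = sqrt(2*Q) = sqrt(2)*sqrt(Q))
b(-696, 52) - 70*(-32)*67 = sqrt(2)*sqrt(52) - 70*(-32)*67 = sqrt(2)*(2*sqrt(13)) - (-2240)*67 = 2*sqrt(26) - 1*(-150080) = 2*sqrt(26) + 150080 = 150080 + 2*sqrt(26)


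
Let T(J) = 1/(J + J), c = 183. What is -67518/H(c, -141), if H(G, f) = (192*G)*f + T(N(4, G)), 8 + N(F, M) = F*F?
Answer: 1080288/79266815 ≈ 0.013628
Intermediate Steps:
N(F, M) = -8 + F**2 (N(F, M) = -8 + F*F = -8 + F**2)
T(J) = 1/(2*J)
H(G, f) = 1/16 + 192*G*f (H(G, f) = (192*G)*f + 1/(2*(-8 + 4**2)) = 192*G*f + 1/(2*(-8 + 16)) = 192*G*f + (1/2)/8 = 192*G*f + (1/2)*(1/8) = 192*G*f + 1/16 = 1/16 + 192*G*f)
-67518/H(c, -141) = -67518/(1/16 + 192*183*(-141)) = -67518/(1/16 - 4954176) = -67518/(-79266815/16) = -67518*(-16/79266815) = 1080288/79266815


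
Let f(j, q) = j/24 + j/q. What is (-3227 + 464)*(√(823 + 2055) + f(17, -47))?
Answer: -360111/376 - 2763*√2878 ≈ -1.4918e+5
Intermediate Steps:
f(j, q) = j/24 + j/q (f(j, q) = j*(1/24) + j/q = j/24 + j/q)
(-3227 + 464)*(√(823 + 2055) + f(17, -47)) = (-3227 + 464)*(√(823 + 2055) + ((1/24)*17 + 17/(-47))) = -2763*(√2878 + (17/24 + 17*(-1/47))) = -2763*(√2878 + (17/24 - 17/47)) = -2763*(√2878 + 391/1128) = -2763*(391/1128 + √2878) = -360111/376 - 2763*√2878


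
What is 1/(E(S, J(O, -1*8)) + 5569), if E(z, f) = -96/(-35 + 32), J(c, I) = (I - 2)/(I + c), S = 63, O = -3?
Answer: 1/5601 ≈ 0.00017854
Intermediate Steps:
J(c, I) = (-2 + I)/(I + c)
E(z, f) = 32 (E(z, f) = -96/(-3) = -96*(-1/3) = 32)
1/(E(S, J(O, -1*8)) + 5569) = 1/(32 + 5569) = 1/5601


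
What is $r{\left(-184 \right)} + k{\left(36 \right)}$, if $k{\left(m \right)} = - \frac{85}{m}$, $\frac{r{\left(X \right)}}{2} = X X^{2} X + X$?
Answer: $\frac{82528455659}{36} \approx 2.2925 \cdot 10^{9}$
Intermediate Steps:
$r{\left(X \right)} = 2 X + 2 X^{4}$ ($r{\left(X \right)} = 2 \left(X X^{2} X + X\right) = 2 \left(X^{3} X + X\right) = 2 \left(X^{4} + X\right) = 2 \left(X + X^{4}\right) = 2 X + 2 X^{4}$)
$r{\left(-184 \right)} + k{\left(36 \right)} = 2 \left(-184\right) \left(1 + \left(-184\right)^{3}\right) - \frac{85}{36} = 2 \left(-184\right) \left(1 - 6229504\right) - \frac{85}{36} = 2 \left(-184\right) \left(-6229503\right) - \frac{85}{36} = 2292457104 - \frac{85}{36} = \frac{82528455659}{36}$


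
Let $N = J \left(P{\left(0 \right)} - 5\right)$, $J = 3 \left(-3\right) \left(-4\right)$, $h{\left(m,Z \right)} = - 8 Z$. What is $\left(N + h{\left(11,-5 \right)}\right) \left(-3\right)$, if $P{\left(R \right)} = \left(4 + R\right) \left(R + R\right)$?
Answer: $420$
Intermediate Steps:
$P{\left(R \right)} = 2 R \left(4 + R\right)$ ($P{\left(R \right)} = \left(4 + R\right) 2 R = 2 R \left(4 + R\right)$)
$J = 36$ ($J = \left(-9\right) \left(-4\right) = 36$)
$N = -180$ ($N = 36 \left(2 \cdot 0 \left(4 + 0\right) - 5\right) = 36 \left(2 \cdot 0 \cdot 4 - 5\right) = 36 \left(0 - 5\right) = 36 \left(-5\right) = -180$)
$\left(N + h{\left(11,-5 \right)}\right) \left(-3\right) = \left(-180 - -40\right) \left(-3\right) = \left(-180 + 40\right) \left(-3\right) = \left(-140\right) \left(-3\right) = 420$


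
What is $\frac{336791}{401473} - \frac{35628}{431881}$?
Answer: $\frac{131149953827}{173388560713} \approx 0.75639$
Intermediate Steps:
$\frac{336791}{401473} - \frac{35628}{431881} = \frac{131149953827}{173388560713}$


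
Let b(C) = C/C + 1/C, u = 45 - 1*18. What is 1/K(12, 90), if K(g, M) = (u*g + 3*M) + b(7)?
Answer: 7/4166 ≈ 0.0016803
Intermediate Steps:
u = 27 (u = 45 - 18 = 27)
b(C) = 1 + 1/C
K(g, M) = 8/7 + 3*M + 27*g (K(g, M) = (27*g + 3*M) + (1 + 7)/7 = (3*M + 27*g) + (1/7)*8 = (3*M + 27*g) + 8/7 = 8/7 + 3*M + 27*g)
1/K(12, 90) = 1/(8/7 + 3*90 + 27*12) = 1/(8/7 + 270 + 324) = 1/(4166/7) = 7/4166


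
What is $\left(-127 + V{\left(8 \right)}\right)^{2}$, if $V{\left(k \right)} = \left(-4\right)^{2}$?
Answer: $12321$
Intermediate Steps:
$V{\left(k \right)} = 16$
$\left(-127 + V{\left(8 \right)}\right)^{2} = \left(-127 + 16\right)^{2} = \left(-111\right)^{2} = 12321$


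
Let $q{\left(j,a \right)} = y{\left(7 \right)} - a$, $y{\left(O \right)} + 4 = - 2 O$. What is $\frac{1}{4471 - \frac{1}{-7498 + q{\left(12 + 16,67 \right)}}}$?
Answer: $\frac{7583}{33903594} \approx 0.00022366$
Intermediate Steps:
$y{\left(O \right)} = -4 - 2 O$
$q{\left(j,a \right)} = -18 - a$ ($q{\left(j,a \right)} = \left(-4 - 14\right) - a = -18 - a$)
$\frac{1}{4471 - \frac{1}{-7498 + q{\left(12 + 16,67 \right)}}} = \frac{1}{4471 - \frac{1}{-7498 - 85}} = \frac{1}{4471 - \frac{1}{-7583}} = \frac{1}{4471 - - \frac{1}{7583}} = \frac{1}{4471 + \frac{1}{7583}} = \frac{1}{\frac{33903594}{7583}} = \frac{7583}{33903594}$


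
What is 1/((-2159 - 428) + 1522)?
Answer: -1/1065 ≈ -0.00093897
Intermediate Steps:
1/((-2159 - 428) + 1522) = 1/(-2587 + 1522) = 1/(-1065) = -1/1065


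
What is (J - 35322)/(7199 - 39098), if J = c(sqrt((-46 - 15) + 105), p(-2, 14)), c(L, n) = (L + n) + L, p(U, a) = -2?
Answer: 35324/31899 - 4*sqrt(11)/31899 ≈ 1.1070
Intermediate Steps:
c(L, n) = n + 2*L
J = -2 + 4*sqrt(11) (J = -2 + 2*sqrt((-46 - 15) + 105) = -2 + 2*sqrt(-61 + 105) = -2 + 2*sqrt(44) = -2 + 2*(2*sqrt(11)) = -2 + 4*sqrt(11) ≈ 11.266)
(J - 35322)/(7199 - 39098) = ((-2 + 4*sqrt(11)) - 35322)/(7199 - 39098) = (-35324 + 4*sqrt(11))/(-31899) = (-35324 + 4*sqrt(11))*(-1/31899) = 35324/31899 - 4*sqrt(11)/31899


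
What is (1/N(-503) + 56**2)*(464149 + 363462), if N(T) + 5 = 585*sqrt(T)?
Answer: 89353606106165029/34427840 - 96830487*I*sqrt(503)/34427840 ≈ 2.5954e+9 - 63.079*I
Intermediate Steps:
N(T) = -5 + 585*sqrt(T)
(1/N(-503) + 56**2)*(464149 + 363462) = (1/(-5 + 585*sqrt(-503)) + 56**2)*(464149 + 363462) = (1/(-5 + 585*(I*sqrt(503))) + 3136)*827611 = (1/(-5 + 585*I*sqrt(503)) + 3136)*827611 = (3136 + 1/(-5 + 585*I*sqrt(503)))*827611 = 2595388096 + 827611/(-5 + 585*I*sqrt(503))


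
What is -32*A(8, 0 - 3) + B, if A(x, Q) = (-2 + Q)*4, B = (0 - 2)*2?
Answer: 636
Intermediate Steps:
B = -4 (B = -2*2 = -4)
A(x, Q) = -8 + 4*Q
-32*A(8, 0 - 3) + B = -32*(-8 + 4*(0 - 3)) - 4 = -32*(-8 + 4*(-3)) - 4 = -32*(-8 - 12) - 4 = -32*(-20) - 4 = 640 - 4 = 636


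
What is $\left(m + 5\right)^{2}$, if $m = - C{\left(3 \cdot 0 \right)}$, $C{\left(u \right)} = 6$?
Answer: $1$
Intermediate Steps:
$m = -6$ ($m = \left(-1\right) 6 = -6$)
$\left(m + 5\right)^{2} = \left(-6 + 5\right)^{2} = \left(-1\right)^{2} = 1$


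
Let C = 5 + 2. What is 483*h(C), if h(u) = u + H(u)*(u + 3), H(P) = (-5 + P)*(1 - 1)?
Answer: 3381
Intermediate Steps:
H(P) = 0 (H(P) = (-5 + P)*0 = 0)
C = 7
h(u) = u (h(u) = u + 0*(u + 3) = u + 0*(3 + u) = u + 0 = u)
483*h(C) = 483*7 = 3381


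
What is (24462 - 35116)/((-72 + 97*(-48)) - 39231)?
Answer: 10654/43959 ≈ 0.24236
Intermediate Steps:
(24462 - 35116)/((-72 + 97*(-48)) - 39231) = -10654/((-72 - 4656) - 39231) = -10654/(-4728 - 39231) = -10654/(-43959) = -10654*(-1/43959) = 10654/43959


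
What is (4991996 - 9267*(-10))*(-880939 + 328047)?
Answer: -2811271154072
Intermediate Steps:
(4991996 - 9267*(-10))*(-880939 + 328047) = (4991996 + 92670)*(-552892) = 5084666*(-552892) = -2811271154072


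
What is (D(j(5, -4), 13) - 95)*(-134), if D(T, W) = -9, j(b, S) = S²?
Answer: 13936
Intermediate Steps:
(D(j(5, -4), 13) - 95)*(-134) = (-9 - 95)*(-134) = -104*(-134) = 13936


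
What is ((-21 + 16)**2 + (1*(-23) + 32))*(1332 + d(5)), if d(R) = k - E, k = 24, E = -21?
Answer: 46818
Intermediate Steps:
d(R) = 45 (d(R) = 24 - 1*(-21) = 24 + 21 = 45)
((-21 + 16)**2 + (1*(-23) + 32))*(1332 + d(5)) = ((-21 + 16)**2 + (1*(-23) + 32))*(1332 + 45) = ((-5)**2 + (-23 + 32))*1377 = (25 + 9)*1377 = 34*1377 = 46818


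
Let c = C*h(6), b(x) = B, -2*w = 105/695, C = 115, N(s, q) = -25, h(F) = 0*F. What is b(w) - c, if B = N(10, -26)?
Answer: -25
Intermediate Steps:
h(F) = 0
B = -25
w = -21/278 (w = -105/(2*695) = -½*21/139 = -21/278 ≈ -0.075540)
b(x) = -25
c = 0 (c = 115*0 = 0)
b(w) - c = -25 - 1*0 = -25 + 0 = -25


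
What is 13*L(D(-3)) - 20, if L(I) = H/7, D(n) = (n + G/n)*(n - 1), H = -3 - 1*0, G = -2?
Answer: -179/7 ≈ -25.571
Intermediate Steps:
H = -3 (H = -3 + 0 = -3)
D(n) = (-1 + n)*(n - 2/n) (D(n) = (n - 2/n)*(n - 1) = (n - 2/n)*(-1 + n) = (-1 + n)*(n - 2/n))
L(I) = -3/7
13*L(D(-3)) - 20 = 13*(-3/7) - 20 = -39/7 - 20 = -179/7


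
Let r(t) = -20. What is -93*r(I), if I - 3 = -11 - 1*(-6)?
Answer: 1860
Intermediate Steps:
I = -2 (I = 3 + (-11 - 1*(-6)) = 3 + (-11 + 6) = 3 - 5 = -2)
-93*r(I) = -93*(-20) = 1860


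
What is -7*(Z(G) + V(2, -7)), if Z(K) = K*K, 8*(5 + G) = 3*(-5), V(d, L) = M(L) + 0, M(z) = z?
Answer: -18039/64 ≈ -281.86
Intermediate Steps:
V(d, L) = L (V(d, L) = L + 0 = L)
G = -55/8 (G = -5 + (3*(-5))/8 = -5 + (⅛)*(-15) = -5 - 15/8 = -55/8 ≈ -6.8750)
Z(K) = K²
-7*(Z(G) + V(2, -7)) = -7*((-55/8)² - 7) = -7*(3025/64 - 7) = -7*2577/64 = -18039/64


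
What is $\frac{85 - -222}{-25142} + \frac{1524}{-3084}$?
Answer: $- \frac{3271933}{6461494} \approx -0.50637$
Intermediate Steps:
$\frac{85 - -222}{-25142} + \frac{1524}{-3084} = \left(85 + 222\right) \left(- \frac{1}{25142}\right) + 1524 \left(- \frac{1}{3084}\right) = 307 \left(- \frac{1}{25142}\right) - \frac{127}{257} = - \frac{307}{25142} - \frac{127}{257} = - \frac{3271933}{6461494}$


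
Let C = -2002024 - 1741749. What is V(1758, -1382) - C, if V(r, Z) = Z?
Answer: 3742391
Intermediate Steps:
C = -3743773
V(1758, -1382) - C = -1382 - 1*(-3743773) = -1382 + 3743773 = 3742391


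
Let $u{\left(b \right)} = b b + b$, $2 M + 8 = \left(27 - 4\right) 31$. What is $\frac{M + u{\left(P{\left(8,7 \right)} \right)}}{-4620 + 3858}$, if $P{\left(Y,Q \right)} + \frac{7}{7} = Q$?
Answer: $- \frac{263}{508} \approx -0.51772$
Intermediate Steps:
$P{\left(Y,Q \right)} = -1 + Q$
$M = \frac{705}{2}$ ($M = -4 + \frac{\left(27 - 4\right) 31}{2} = -4 + \frac{23 \cdot 31}{2} = -4 + \frac{1}{2} \cdot 713 = -4 + \frac{713}{2} = \frac{705}{2} \approx 352.5$)
$u{\left(b \right)} = b + b^{2}$ ($u{\left(b \right)} = b^{2} + b = b + b^{2}$)
$\frac{M + u{\left(P{\left(8,7 \right)} \right)}}{-4620 + 3858} = \frac{\frac{705}{2} + \left(-1 + 7\right) \left(1 + \left(-1 + 7\right)\right)}{-4620 + 3858} = \frac{\frac{705}{2} + 6 \left(1 + 6\right)}{-762} = \left(\frac{705}{2} + 6 \cdot 7\right) \left(- \frac{1}{762}\right) = \left(\frac{705}{2} + 42\right) \left(- \frac{1}{762}\right) = \frac{789}{2} \left(- \frac{1}{762}\right) = - \frac{263}{508}$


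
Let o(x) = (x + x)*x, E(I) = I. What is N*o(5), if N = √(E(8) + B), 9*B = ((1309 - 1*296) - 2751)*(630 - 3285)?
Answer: 50*√512718 ≈ 35802.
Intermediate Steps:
o(x) = 2*x² (o(x) = (2*x)*x = 2*x²)
B = 512710 (B = (((1309 - 1*296) - 2751)*(630 - 3285))/9 = (((1309 - 296) - 2751)*(-2655))/9 = ((1013 - 2751)*(-2655))/9 = (-1738*(-2655))/9 = (⅑)*4614390 = 512710)
N = √512718 (N = √(8 + 512710) = √512718 ≈ 716.04)
N*o(5) = √512718*(2*5²) = √512718*(2*25) = √512718*50 = 50*√512718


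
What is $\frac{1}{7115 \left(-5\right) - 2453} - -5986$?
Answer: $\frac{227635607}{38028} \approx 5986.0$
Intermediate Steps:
$\frac{1}{7115 \left(-5\right) - 2453} - -5986 = \frac{1}{-35575 - 2453} + 5986 = \frac{1}{-38028} + 5986 = - \frac{1}{38028} + 5986 = \frac{227635607}{38028}$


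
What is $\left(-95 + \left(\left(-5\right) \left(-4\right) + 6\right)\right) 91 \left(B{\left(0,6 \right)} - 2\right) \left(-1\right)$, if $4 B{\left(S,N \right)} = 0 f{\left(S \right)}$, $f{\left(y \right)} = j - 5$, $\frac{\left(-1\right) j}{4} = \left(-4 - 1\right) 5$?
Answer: $-12558$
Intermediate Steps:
$j = 100$ ($j = - 4 \left(-4 - 1\right) 5 = - 4 \left(\left(-5\right) 5\right) = \left(-4\right) \left(-25\right) = 100$)
$f{\left(y \right)} = 95$ ($f{\left(y \right)} = 100 - 5 = 95$)
$B{\left(S,N \right)} = 0$ ($B{\left(S,N \right)} = \frac{0 \cdot 95}{4} = \frac{1}{4} \cdot 0 = 0$)
$\left(-95 + \left(\left(-5\right) \left(-4\right) + 6\right)\right) 91 \left(B{\left(0,6 \right)} - 2\right) \left(-1\right) = \left(-95 + \left(\left(-5\right) \left(-4\right) + 6\right)\right) 91 \left(0 - 2\right) \left(-1\right) = \left(-95 + \left(20 + 6\right)\right) 91 \left(\left(-2\right) \left(-1\right)\right) = \left(-95 + 26\right) 91 \cdot 2 = \left(-69\right) 91 \cdot 2 = \left(-6279\right) 2 = -12558$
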